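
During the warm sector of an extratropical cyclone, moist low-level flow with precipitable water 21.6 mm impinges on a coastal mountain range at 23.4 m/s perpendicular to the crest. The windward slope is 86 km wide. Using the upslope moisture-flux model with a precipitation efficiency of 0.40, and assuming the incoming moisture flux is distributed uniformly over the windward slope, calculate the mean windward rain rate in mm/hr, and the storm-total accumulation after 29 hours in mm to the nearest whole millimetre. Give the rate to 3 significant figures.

Incoming column moisture flux per unit ridge length: F = V × PW = 23.4 × 21.6 = 505.44 mm·m/s.
Spread over the 86 km slope with efficiency ε = 0.40: R = ε·F/W = 0.40 × 505.44 / 86000 m = 2.351e-03 mm/s.
R = 2.351e-03 × 3600 = 8.46 mm/hr.
Over 29 h: total = 8.46 × 29 = 245.34 ≈ 245 mm.

R ≈ 8.46 mm/hr; total ≈ 245 mm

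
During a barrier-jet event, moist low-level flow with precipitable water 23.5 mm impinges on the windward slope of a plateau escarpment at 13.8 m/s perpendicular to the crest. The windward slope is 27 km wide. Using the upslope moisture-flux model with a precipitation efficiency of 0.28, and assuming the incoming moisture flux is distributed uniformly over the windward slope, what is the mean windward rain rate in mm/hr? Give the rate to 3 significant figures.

R ≈ 12.1 mm/hr

Incoming column moisture flux per unit ridge length: F = V × PW = 13.8 × 23.5 = 324.3 mm·m/s.
Spread over the 27 km slope with efficiency ε = 0.28: R = ε·F/W = 0.28 × 324.3 / 27000 m = 3.363e-03 mm/s.
R = 3.363e-03 × 3600 = 12.1 mm/hr.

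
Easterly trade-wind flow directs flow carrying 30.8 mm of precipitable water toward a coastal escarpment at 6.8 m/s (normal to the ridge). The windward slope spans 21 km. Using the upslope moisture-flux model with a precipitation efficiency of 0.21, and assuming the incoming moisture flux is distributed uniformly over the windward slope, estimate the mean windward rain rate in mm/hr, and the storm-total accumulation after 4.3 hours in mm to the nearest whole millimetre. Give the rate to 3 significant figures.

Incoming column moisture flux per unit ridge length: F = V × PW = 6.8 × 30.8 = 209.44 mm·m/s.
Spread over the 21 km slope with efficiency ε = 0.21: R = ε·F/W = 0.21 × 209.44 / 21000 m = 2.094e-03 mm/s.
R = 2.094e-03 × 3600 = 7.54 mm/hr.
Over 4.3 h: total = 7.54 × 4.3 = 32.422 ≈ 32 mm.

R ≈ 7.54 mm/hr; total ≈ 32 mm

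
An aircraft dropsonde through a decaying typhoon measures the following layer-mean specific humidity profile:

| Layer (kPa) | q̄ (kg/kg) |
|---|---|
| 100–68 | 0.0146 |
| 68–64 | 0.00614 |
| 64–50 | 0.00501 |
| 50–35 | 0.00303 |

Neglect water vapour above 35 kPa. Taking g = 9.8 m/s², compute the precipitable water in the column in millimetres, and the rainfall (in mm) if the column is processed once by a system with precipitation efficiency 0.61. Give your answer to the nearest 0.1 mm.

Precipitable water is the column-integrated vapour mass per unit area: PW = (1/g) Σ q̄ Δp, with q in kg/kg and Δp in Pa (1 kg/m² of water = 1 mm).
Layer 100–68 kPa: Δp = 320 hPa = 32000 Pa, q̄ = 0.0146 kg/kg → 0.0146 × 32000 / 9.8 = 47.67 mm
Layer 68–64 kPa: Δp = 40 hPa = 4000 Pa, q̄ = 0.00614 kg/kg → 0.00614 × 4000 / 9.8 = 2.51 mm
Layer 64–50 kPa: Δp = 140 hPa = 14000 Pa, q̄ = 0.00501 kg/kg → 0.00501 × 14000 / 9.8 = 7.16 mm
Layer 50–35 kPa: Δp = 150 hPa = 15000 Pa, q̄ = 0.00303 kg/kg → 0.00303 × 15000 / 9.8 = 4.64 mm
PW = 47.67 + 2.51 + 7.16 + 4.64 = 61.98 ≈ 62.0 mm.
Rainfall = ε × PW = 0.61 × 62.0 = 37.8 mm.

PW ≈ 62.0 mm; rainfall ≈ 37.8 mm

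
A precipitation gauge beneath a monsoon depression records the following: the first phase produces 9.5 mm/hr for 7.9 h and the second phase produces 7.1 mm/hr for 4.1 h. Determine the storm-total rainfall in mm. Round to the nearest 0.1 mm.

Total = Σ Rᵢ Δtᵢ = 9.5 × 7.9 + 7.1 × 4.1
      = 75.05 + 29.11 = 104.2 mm.

total ≈ 104.2 mm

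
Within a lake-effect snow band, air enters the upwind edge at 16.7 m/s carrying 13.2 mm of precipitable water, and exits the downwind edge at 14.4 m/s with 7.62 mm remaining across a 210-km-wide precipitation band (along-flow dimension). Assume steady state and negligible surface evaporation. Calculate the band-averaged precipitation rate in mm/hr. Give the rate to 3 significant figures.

Column moisture flux per unit crosswind length is F = V × PW.
Inflow: F_in = 16.7 × 13.2 = 220.44 mm·m/s
Outflow: F_out = 14.4 × 7.62 = 109.728 mm·m/s
Steady-state rate R = (F_in − F_out)/L = (220.44 − 109.728) / 210000 m = 5.272e-04 mm/s.
R = 5.272e-04 × 3600 = 1.90 mm/hr.

R ≈ 1.90 mm/hr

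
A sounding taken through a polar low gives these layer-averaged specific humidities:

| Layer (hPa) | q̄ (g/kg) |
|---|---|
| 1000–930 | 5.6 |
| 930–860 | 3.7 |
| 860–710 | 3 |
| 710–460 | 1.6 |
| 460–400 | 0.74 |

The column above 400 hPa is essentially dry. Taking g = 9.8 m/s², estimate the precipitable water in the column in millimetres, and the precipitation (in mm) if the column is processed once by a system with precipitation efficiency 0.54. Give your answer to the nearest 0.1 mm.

Precipitable water is the column-integrated vapour mass per unit area: PW = (1/g) Σ q̄ Δp, with q in kg/kg and Δp in Pa (1 kg/m² of water = 1 mm).
Layer 1000–930 hPa: Δp = 70 hPa = 7000 Pa, q̄ = 0.0056 kg/kg → 0.0056 × 7000 / 9.8 = 4.00 mm
Layer 930–860 hPa: Δp = 70 hPa = 7000 Pa, q̄ = 0.0037 kg/kg → 0.0037 × 7000 / 9.8 = 2.64 mm
Layer 860–710 hPa: Δp = 150 hPa = 15000 Pa, q̄ = 0.003 kg/kg → 0.003 × 15000 / 9.8 = 4.59 mm
Layer 710–460 hPa: Δp = 250 hPa = 25000 Pa, q̄ = 0.0016 kg/kg → 0.0016 × 25000 / 9.8 = 4.08 mm
Layer 460–400 hPa: Δp = 60 hPa = 6000 Pa, q̄ = 0.00074 kg/kg → 0.00074 × 6000 / 9.8 = 0.45 mm
PW = 4.00 + 2.64 + 4.59 + 4.08 + 0.45 = 15.76 ≈ 15.8 mm.
Precipitation = ε × PW = 0.54 × 15.8 = 8.5 mm.

PW ≈ 15.8 mm; precipitation ≈ 8.5 mm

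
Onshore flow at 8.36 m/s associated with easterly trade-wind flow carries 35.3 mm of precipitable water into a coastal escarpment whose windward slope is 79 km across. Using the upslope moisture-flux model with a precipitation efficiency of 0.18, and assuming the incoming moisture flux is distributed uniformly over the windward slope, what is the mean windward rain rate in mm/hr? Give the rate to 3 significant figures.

R ≈ 2.42 mm/hr

Incoming column moisture flux per unit ridge length: F = V × PW = 8.36 × 35.3 = 295.108 mm·m/s.
Spread over the 79 km slope with efficiency ε = 0.18: R = ε·F/W = 0.18 × 295.108 / 79000 m = 6.724e-04 mm/s.
R = 6.724e-04 × 3600 = 2.42 mm/hr.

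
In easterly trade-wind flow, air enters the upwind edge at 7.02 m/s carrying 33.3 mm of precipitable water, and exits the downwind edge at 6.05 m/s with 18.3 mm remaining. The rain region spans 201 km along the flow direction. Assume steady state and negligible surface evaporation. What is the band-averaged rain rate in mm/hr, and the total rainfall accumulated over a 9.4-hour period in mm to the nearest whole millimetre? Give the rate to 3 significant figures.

Column moisture flux per unit crosswind length is F = V × PW.
Inflow: F_in = 7.02 × 33.3 = 233.766 mm·m/s
Outflow: F_out = 6.05 × 18.3 = 110.715 mm·m/s
Steady-state rate R = (F_in − F_out)/L = (233.766 − 110.715) / 201000 m = 6.122e-04 mm/s.
R = 6.122e-04 × 3600 = 2.20 mm/hr.
Over 9.4 h: total = 2.20 × 9.4 = 20.68 ≈ 21 mm.

R ≈ 2.20 mm/hr; total ≈ 21 mm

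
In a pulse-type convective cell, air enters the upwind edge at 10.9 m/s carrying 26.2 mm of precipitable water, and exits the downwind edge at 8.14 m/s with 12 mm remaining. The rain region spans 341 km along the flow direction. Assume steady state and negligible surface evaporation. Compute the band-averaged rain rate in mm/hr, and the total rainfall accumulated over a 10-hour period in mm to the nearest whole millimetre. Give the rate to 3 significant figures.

Column moisture flux per unit crosswind length is F = V × PW.
Inflow: F_in = 10.9 × 26.2 = 285.58 mm·m/s
Outflow: F_out = 8.14 × 12 = 97.68 mm·m/s
Steady-state rate R = (F_in − F_out)/L = (285.58 − 97.68) / 341000 m = 5.510e-04 mm/s.
R = 5.510e-04 × 3600 = 1.98 mm/hr.
Over 10 h: total = 1.98 × 10 = 19.8 ≈ 20 mm.

R ≈ 1.98 mm/hr; total ≈ 20 mm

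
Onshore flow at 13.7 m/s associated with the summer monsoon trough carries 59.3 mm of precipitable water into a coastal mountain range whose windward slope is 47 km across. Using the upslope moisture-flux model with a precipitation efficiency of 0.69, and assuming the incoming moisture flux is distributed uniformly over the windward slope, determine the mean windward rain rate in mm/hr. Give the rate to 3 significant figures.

Incoming column moisture flux per unit ridge length: F = V × PW = 13.7 × 59.3 = 812.41 mm·m/s.
Spread over the 47 km slope with efficiency ε = 0.69: R = ε·F/W = 0.69 × 812.41 / 47000 m = 1.193e-02 mm/s.
R = 1.193e-02 × 3600 = 42.9 mm/hr.

R ≈ 42.9 mm/hr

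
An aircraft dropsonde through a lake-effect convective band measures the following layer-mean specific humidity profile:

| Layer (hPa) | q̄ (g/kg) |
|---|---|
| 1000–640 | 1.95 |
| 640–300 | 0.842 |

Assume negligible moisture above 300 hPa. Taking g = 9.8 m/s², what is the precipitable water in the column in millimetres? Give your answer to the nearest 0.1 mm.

Precipitable water is the column-integrated vapour mass per unit area: PW = (1/g) Σ q̄ Δp, with q in kg/kg and Δp in Pa (1 kg/m² of water = 1 mm).
Layer 1000–640 hPa: Δp = 360 hPa = 36000 Pa, q̄ = 0.00195 kg/kg → 0.00195 × 36000 / 9.8 = 7.16 mm
Layer 640–300 hPa: Δp = 340 hPa = 34000 Pa, q̄ = 0.000842 kg/kg → 0.000842 × 34000 / 9.8 = 2.92 mm
PW = 7.16 + 2.92 = 10.08 ≈ 10.1 mm.

PW ≈ 10.1 mm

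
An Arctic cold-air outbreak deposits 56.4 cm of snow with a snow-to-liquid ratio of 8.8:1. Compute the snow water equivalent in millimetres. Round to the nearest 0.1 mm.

SWE ≈ 64.1 mm

SWE = snow depth / ratio = 56.4 cm / 8.8 = 6.409 cm = 64.1 mm.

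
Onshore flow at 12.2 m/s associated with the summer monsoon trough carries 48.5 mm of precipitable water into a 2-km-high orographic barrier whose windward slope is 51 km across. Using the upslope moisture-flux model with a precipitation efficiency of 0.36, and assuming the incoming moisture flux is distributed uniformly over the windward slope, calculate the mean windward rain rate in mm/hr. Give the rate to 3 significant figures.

Incoming column moisture flux per unit ridge length: F = V × PW = 12.2 × 48.5 = 591.7 mm·m/s.
Spread over the 51 km slope with efficiency ε = 0.36: R = ε·F/W = 0.36 × 591.7 / 51000 m = 4.177e-03 mm/s.
R = 4.177e-03 × 3600 = 15.0 mm/hr.

R ≈ 15.0 mm/hr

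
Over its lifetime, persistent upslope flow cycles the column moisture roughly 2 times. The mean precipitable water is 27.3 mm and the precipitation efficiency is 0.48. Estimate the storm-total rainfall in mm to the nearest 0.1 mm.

Each cycle deposits ε × PW = 0.48 × 27.3 = 13.104 mm.
Over 2 cycles: 2 × 13.104 = 26.2 mm.

rainfall ≈ 26.2 mm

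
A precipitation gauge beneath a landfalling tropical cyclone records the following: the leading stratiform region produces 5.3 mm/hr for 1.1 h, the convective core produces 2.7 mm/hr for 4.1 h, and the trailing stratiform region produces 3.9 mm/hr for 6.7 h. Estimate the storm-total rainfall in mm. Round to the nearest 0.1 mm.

Total = Σ Rᵢ Δtᵢ = 5.3 × 1.1 + 2.7 × 4.1 + 3.9 × 6.7
      = 5.83 + 11.07 + 26.13 = 43.0 mm.

total ≈ 43.0 mm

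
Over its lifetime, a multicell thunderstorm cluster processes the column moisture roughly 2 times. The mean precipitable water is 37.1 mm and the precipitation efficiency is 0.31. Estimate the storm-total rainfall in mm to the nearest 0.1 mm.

Each cycle deposits ε × PW = 0.31 × 37.1 = 11.501 mm.
Over 2 cycles: 2 × 11.501 = 23.0 mm.

rainfall ≈ 23.0 mm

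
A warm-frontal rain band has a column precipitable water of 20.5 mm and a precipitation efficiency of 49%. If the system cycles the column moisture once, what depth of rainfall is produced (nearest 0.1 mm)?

Rainfall = ε × PW = 0.49 × 20.5 = 10.0 mm.

rainfall ≈ 10.0 mm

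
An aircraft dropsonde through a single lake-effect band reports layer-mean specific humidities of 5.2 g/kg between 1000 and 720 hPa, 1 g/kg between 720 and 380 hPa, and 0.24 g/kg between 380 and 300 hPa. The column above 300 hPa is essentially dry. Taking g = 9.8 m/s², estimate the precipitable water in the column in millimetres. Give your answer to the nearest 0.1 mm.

Precipitable water is the column-integrated vapour mass per unit area: PW = (1/g) Σ q̄ Δp, with q in kg/kg and Δp in Pa (1 kg/m² of water = 1 mm).
Layer 1000–720 hPa: Δp = 280 hPa = 28000 Pa, q̄ = 0.0052 kg/kg → 0.0052 × 28000 / 9.8 = 14.86 mm
Layer 720–380 hPa: Δp = 340 hPa = 34000 Pa, q̄ = 0.001 kg/kg → 0.001 × 34000 / 9.8 = 3.47 mm
Layer 380–300 hPa: Δp = 80 hPa = 8000 Pa, q̄ = 0.00024 kg/kg → 0.00024 × 8000 / 9.8 = 0.20 mm
PW = 14.86 + 3.47 + 0.20 = 18.53 ≈ 18.5 mm.

PW ≈ 18.5 mm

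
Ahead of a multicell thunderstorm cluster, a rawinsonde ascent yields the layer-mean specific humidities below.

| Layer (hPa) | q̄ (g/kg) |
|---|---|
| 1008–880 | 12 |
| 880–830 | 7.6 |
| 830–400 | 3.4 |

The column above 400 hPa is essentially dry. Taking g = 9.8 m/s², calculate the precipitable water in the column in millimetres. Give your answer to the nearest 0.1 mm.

Precipitable water is the column-integrated vapour mass per unit area: PW = (1/g) Σ q̄ Δp, with q in kg/kg and Δp in Pa (1 kg/m² of water = 1 mm).
Layer 1008–880 hPa: Δp = 128 hPa = 12800 Pa, q̄ = 0.012 kg/kg → 0.012 × 12800 / 9.8 = 15.67 mm
Layer 880–830 hPa: Δp = 50 hPa = 5000 Pa, q̄ = 0.0076 kg/kg → 0.0076 × 5000 / 9.8 = 3.88 mm
Layer 830–400 hPa: Δp = 430 hPa = 43000 Pa, q̄ = 0.0034 kg/kg → 0.0034 × 43000 / 9.8 = 14.92 mm
PW = 15.67 + 3.88 + 14.92 = 34.47 ≈ 34.5 mm.

PW ≈ 34.5 mm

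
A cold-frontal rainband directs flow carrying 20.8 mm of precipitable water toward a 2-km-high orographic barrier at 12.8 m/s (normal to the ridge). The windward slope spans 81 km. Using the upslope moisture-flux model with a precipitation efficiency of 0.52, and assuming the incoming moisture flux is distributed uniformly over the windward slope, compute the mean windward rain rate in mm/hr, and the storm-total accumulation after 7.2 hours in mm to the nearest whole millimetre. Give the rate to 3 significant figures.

R ≈ 6.15 mm/hr; total ≈ 44 mm

Incoming column moisture flux per unit ridge length: F = V × PW = 12.8 × 20.8 = 266.24 mm·m/s.
Spread over the 81 km slope with efficiency ε = 0.52: R = ε·F/W = 0.52 × 266.24 / 81000 m = 1.709e-03 mm/s.
R = 1.709e-03 × 3600 = 6.15 mm/hr.
Over 7.2 h: total = 6.15 × 7.2 = 44.28 ≈ 44 mm.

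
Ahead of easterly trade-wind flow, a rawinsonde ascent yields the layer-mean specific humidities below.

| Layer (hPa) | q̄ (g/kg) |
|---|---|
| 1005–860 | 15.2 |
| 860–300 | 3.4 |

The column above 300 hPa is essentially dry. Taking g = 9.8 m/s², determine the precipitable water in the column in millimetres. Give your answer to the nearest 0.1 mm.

Precipitable water is the column-integrated vapour mass per unit area: PW = (1/g) Σ q̄ Δp, with q in kg/kg and Δp in Pa (1 kg/m² of water = 1 mm).
Layer 1005–860 hPa: Δp = 145 hPa = 14500 Pa, q̄ = 0.0152 kg/kg → 0.0152 × 14500 / 9.8 = 22.49 mm
Layer 860–300 hPa: Δp = 560 hPa = 56000 Pa, q̄ = 0.0034 kg/kg → 0.0034 × 56000 / 9.8 = 19.43 mm
PW = 22.49 + 19.43 = 41.92 ≈ 41.9 mm.

PW ≈ 41.9 mm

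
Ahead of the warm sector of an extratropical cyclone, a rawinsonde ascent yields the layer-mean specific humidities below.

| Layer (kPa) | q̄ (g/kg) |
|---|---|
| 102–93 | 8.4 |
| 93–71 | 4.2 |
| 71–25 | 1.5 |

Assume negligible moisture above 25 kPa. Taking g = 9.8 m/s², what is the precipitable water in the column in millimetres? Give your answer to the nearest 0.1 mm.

PW ≈ 24.2 mm

Precipitable water is the column-integrated vapour mass per unit area: PW = (1/g) Σ q̄ Δp, with q in kg/kg and Δp in Pa (1 kg/m² of water = 1 mm).
Layer 102–93 kPa: Δp = 90 hPa = 9000 Pa, q̄ = 0.0084 kg/kg → 0.0084 × 9000 / 9.8 = 7.71 mm
Layer 93–71 kPa: Δp = 220 hPa = 22000 Pa, q̄ = 0.0042 kg/kg → 0.0042 × 22000 / 9.8 = 9.43 mm
Layer 71–25 kPa: Δp = 460 hPa = 46000 Pa, q̄ = 0.0015 kg/kg → 0.0015 × 46000 / 9.8 = 7.04 mm
PW = 7.71 + 9.43 + 7.04 = 24.18 ≈ 24.2 mm.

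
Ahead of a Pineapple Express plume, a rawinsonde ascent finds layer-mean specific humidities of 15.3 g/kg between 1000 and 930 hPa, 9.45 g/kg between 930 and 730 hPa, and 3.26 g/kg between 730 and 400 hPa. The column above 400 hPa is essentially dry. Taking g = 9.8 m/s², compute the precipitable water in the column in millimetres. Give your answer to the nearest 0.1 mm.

PW ≈ 41.2 mm

Precipitable water is the column-integrated vapour mass per unit area: PW = (1/g) Σ q̄ Δp, with q in kg/kg and Δp in Pa (1 kg/m² of water = 1 mm).
Layer 1000–930 hPa: Δp = 70 hPa = 7000 Pa, q̄ = 0.0153 kg/kg → 0.0153 × 7000 / 9.8 = 10.93 mm
Layer 930–730 hPa: Δp = 200 hPa = 20000 Pa, q̄ = 0.00945 kg/kg → 0.00945 × 20000 / 9.8 = 19.29 mm
Layer 730–400 hPa: Δp = 330 hPa = 33000 Pa, q̄ = 0.00326 kg/kg → 0.00326 × 33000 / 9.8 = 10.98 mm
PW = 10.93 + 19.29 + 10.98 = 41.20 ≈ 41.2 mm.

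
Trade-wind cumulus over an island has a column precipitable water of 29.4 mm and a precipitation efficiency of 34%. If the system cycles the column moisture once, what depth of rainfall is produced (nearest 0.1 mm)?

rainfall ≈ 10.0 mm

Rainfall = ε × PW = 0.34 × 29.4 = 10.0 mm.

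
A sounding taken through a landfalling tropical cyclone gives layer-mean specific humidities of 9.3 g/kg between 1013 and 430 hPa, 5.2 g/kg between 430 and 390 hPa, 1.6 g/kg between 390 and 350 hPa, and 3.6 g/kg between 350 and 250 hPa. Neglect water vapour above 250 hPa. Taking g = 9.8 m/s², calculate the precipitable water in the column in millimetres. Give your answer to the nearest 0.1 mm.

PW ≈ 61.8 mm

Precipitable water is the column-integrated vapour mass per unit area: PW = (1/g) Σ q̄ Δp, with q in kg/kg and Δp in Pa (1 kg/m² of water = 1 mm).
Layer 1013–430 hPa: Δp = 583 hPa = 58300 Pa, q̄ = 0.0093 kg/kg → 0.0093 × 58300 / 9.8 = 55.33 mm
Layer 430–390 hPa: Δp = 40 hPa = 4000 Pa, q̄ = 0.0052 kg/kg → 0.0052 × 4000 / 9.8 = 2.12 mm
Layer 390–350 hPa: Δp = 40 hPa = 4000 Pa, q̄ = 0.0016 kg/kg → 0.0016 × 4000 / 9.8 = 0.65 mm
Layer 350–250 hPa: Δp = 100 hPa = 10000 Pa, q̄ = 0.0036 kg/kg → 0.0036 × 10000 / 9.8 = 3.67 mm
PW = 55.33 + 2.12 + 0.65 + 3.67 = 61.77 ≈ 61.8 mm.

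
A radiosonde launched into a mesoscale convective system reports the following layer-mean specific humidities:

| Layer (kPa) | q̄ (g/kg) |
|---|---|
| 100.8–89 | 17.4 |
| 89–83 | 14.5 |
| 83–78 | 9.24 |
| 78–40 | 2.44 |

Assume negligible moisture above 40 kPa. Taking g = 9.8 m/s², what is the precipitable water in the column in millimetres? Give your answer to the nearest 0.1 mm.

Precipitable water is the column-integrated vapour mass per unit area: PW = (1/g) Σ q̄ Δp, with q in kg/kg and Δp in Pa (1 kg/m² of water = 1 mm).
Layer 100.8–89 kPa: Δp = 118 hPa = 11800 Pa, q̄ = 0.0174 kg/kg → 0.0174 × 11800 / 9.8 = 20.95 mm
Layer 89–83 kPa: Δp = 60 hPa = 6000 Pa, q̄ = 0.0145 kg/kg → 0.0145 × 6000 / 9.8 = 8.88 mm
Layer 83–78 kPa: Δp = 50 hPa = 5000 Pa, q̄ = 0.00924 kg/kg → 0.00924 × 5000 / 9.8 = 4.71 mm
Layer 78–40 kPa: Δp = 380 hPa = 38000 Pa, q̄ = 0.00244 kg/kg → 0.00244 × 38000 / 9.8 = 9.46 mm
PW = 20.95 + 8.88 + 4.71 + 9.46 = 44.00 ≈ 44.0 mm.

PW ≈ 44.0 mm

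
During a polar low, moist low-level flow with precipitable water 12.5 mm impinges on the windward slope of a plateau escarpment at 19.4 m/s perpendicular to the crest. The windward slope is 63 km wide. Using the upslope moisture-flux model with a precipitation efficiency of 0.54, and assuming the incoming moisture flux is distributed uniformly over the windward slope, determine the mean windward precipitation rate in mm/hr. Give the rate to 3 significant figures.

R ≈ 7.48 mm/hr

Incoming column moisture flux per unit ridge length: F = V × PW = 19.4 × 12.5 = 242.5 mm·m/s.
Spread over the 63 km slope with efficiency ε = 0.54: R = ε·F/W = 0.54 × 242.5 / 63000 m = 2.079e-03 mm/s.
R = 2.079e-03 × 3600 = 7.48 mm/hr.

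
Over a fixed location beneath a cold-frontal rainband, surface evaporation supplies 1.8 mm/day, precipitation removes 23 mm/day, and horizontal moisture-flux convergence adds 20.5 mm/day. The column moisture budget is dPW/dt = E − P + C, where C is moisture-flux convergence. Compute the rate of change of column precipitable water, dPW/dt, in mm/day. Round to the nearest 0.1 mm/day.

dPW/dt ≈ -0.7 mm/day

dPW/dt = E − P + C = 1.8 − 23 + (20.5) = -0.7 mm/day.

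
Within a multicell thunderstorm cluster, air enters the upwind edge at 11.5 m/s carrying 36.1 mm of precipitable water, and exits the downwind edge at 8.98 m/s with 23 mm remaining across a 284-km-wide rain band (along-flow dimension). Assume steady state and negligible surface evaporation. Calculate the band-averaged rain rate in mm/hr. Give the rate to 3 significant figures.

Column moisture flux per unit crosswind length is F = V × PW.
Inflow: F_in = 11.5 × 36.1 = 415.15 mm·m/s
Outflow: F_out = 8.98 × 23 = 206.54 mm·m/s
Steady-state rate R = (F_in − F_out)/L = (415.15 − 206.54) / 284000 m = 7.345e-04 mm/s.
R = 7.345e-04 × 3600 = 2.64 mm/hr.

R ≈ 2.64 mm/hr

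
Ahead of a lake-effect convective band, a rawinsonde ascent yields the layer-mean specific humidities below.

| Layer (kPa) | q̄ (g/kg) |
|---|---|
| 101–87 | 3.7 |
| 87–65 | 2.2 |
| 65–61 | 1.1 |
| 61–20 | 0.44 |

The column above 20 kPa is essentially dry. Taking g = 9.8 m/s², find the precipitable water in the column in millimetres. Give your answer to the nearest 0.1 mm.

Precipitable water is the column-integrated vapour mass per unit area: PW = (1/g) Σ q̄ Δp, with q in kg/kg and Δp in Pa (1 kg/m² of water = 1 mm).
Layer 101–87 kPa: Δp = 140 hPa = 14000 Pa, q̄ = 0.0037 kg/kg → 0.0037 × 14000 / 9.8 = 5.29 mm
Layer 87–65 kPa: Δp = 220 hPa = 22000 Pa, q̄ = 0.0022 kg/kg → 0.0022 × 22000 / 9.8 = 4.94 mm
Layer 65–61 kPa: Δp = 40 hPa = 4000 Pa, q̄ = 0.0011 kg/kg → 0.0011 × 4000 / 9.8 = 0.45 mm
Layer 61–20 kPa: Δp = 410 hPa = 41000 Pa, q̄ = 0.00044 kg/kg → 0.00044 × 41000 / 9.8 = 1.84 mm
PW = 5.29 + 4.94 + 0.45 + 1.84 = 12.52 ≈ 12.5 mm.

PW ≈ 12.5 mm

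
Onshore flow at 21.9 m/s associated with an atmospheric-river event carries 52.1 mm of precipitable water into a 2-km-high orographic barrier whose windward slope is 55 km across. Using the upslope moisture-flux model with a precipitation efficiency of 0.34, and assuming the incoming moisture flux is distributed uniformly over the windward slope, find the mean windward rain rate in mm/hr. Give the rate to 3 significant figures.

Incoming column moisture flux per unit ridge length: F = V × PW = 21.9 × 52.1 = 1140.99 mm·m/s.
Spread over the 55 km slope with efficiency ε = 0.34: R = ε·F/W = 0.34 × 1140.99 / 55000 m = 7.053e-03 mm/s.
R = 7.053e-03 × 3600 = 25.4 mm/hr.

R ≈ 25.4 mm/hr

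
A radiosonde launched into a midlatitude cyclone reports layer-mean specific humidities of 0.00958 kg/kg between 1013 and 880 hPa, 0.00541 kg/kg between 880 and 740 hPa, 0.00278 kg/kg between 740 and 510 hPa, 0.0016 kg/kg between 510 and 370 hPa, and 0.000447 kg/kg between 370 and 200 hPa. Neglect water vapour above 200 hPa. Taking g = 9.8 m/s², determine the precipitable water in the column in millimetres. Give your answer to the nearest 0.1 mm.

PW ≈ 30.3 mm

Precipitable water is the column-integrated vapour mass per unit area: PW = (1/g) Σ q̄ Δp, with q in kg/kg and Δp in Pa (1 kg/m² of water = 1 mm).
Layer 1013–880 hPa: Δp = 133 hPa = 13300 Pa, q̄ = 0.00958 kg/kg → 0.00958 × 13300 / 9.8 = 13.00 mm
Layer 880–740 hPa: Δp = 140 hPa = 14000 Pa, q̄ = 0.00541 kg/kg → 0.00541 × 14000 / 9.8 = 7.73 mm
Layer 740–510 hPa: Δp = 230 hPa = 23000 Pa, q̄ = 0.00278 kg/kg → 0.00278 × 23000 / 9.8 = 6.52 mm
Layer 510–370 hPa: Δp = 140 hPa = 14000 Pa, q̄ = 0.0016 kg/kg → 0.0016 × 14000 / 9.8 = 2.29 mm
Layer 370–200 hPa: Δp = 170 hPa = 17000 Pa, q̄ = 0.000447 kg/kg → 0.000447 × 17000 / 9.8 = 0.78 mm
PW = 13.00 + 7.73 + 6.52 + 2.29 + 0.78 = 30.32 ≈ 30.3 mm.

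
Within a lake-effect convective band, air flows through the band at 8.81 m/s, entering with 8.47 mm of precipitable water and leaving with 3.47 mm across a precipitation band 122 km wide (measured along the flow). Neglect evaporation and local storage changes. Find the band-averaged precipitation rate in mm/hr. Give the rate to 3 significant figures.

R ≈ 1.30 mm/hr

Column moisture flux per unit crosswind length is F = V × PW.
Inflow: F_in = 8.81 × 8.47 = 74.6207 mm·m/s
Outflow: F_out = 8.81 × 3.47 = 30.5707 mm·m/s
Steady-state rate R = (F_in − F_out)/L = (74.6207 − 30.5707) / 122000 m = 3.611e-04 mm/s.
R = 3.611e-04 × 3600 = 1.30 mm/hr.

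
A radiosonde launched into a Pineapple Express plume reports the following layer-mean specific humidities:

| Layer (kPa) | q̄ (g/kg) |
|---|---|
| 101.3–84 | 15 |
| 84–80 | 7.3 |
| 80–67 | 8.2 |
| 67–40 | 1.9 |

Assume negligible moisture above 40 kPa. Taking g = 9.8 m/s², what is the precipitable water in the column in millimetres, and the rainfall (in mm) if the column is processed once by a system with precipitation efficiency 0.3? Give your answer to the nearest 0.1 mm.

PW ≈ 45.6 mm; rainfall ≈ 13.7 mm

Precipitable water is the column-integrated vapour mass per unit area: PW = (1/g) Σ q̄ Δp, with q in kg/kg and Δp in Pa (1 kg/m² of water = 1 mm).
Layer 101.3–84 kPa: Δp = 173 hPa = 17300 Pa, q̄ = 0.015 kg/kg → 0.015 × 17300 / 9.8 = 26.48 mm
Layer 84–80 kPa: Δp = 40 hPa = 4000 Pa, q̄ = 0.0073 kg/kg → 0.0073 × 4000 / 9.8 = 2.98 mm
Layer 80–67 kPa: Δp = 130 hPa = 13000 Pa, q̄ = 0.0082 kg/kg → 0.0082 × 13000 / 9.8 = 10.88 mm
Layer 67–40 kPa: Δp = 270 hPa = 27000 Pa, q̄ = 0.0019 kg/kg → 0.0019 × 27000 / 9.8 = 5.23 mm
PW = 26.48 + 2.98 + 10.88 + 5.23 = 45.57 ≈ 45.6 mm.
Rainfall = ε × PW = 0.3 × 45.6 = 13.7 mm.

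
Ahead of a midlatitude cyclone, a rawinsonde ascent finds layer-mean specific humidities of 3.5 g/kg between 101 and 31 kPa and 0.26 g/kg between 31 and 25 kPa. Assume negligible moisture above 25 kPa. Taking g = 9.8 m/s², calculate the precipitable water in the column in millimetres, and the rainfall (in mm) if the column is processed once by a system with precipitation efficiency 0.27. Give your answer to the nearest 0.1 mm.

PW ≈ 25.2 mm; rainfall ≈ 6.8 mm

Precipitable water is the column-integrated vapour mass per unit area: PW = (1/g) Σ q̄ Δp, with q in kg/kg and Δp in Pa (1 kg/m² of water = 1 mm).
Layer 101–31 kPa: Δp = 700 hPa = 70000 Pa, q̄ = 0.0035 kg/kg → 0.0035 × 70000 / 9.8 = 25.00 mm
Layer 31–25 kPa: Δp = 60 hPa = 6000 Pa, q̄ = 0.00026 kg/kg → 0.00026 × 6000 / 9.8 = 0.16 mm
PW = 25.00 + 0.16 = 25.16 ≈ 25.2 mm.
Rainfall = ε × PW = 0.27 × 25.2 = 6.8 mm.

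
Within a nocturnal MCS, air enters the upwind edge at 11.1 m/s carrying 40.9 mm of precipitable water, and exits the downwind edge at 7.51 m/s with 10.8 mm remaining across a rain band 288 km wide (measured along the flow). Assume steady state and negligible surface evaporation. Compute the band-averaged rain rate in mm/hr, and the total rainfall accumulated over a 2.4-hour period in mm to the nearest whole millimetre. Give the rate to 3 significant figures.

R ≈ 4.66 mm/hr; total ≈ 11 mm

Column moisture flux per unit crosswind length is F = V × PW.
Inflow: F_in = 11.1 × 40.9 = 453.99 mm·m/s
Outflow: F_out = 7.51 × 10.8 = 81.108 mm·m/s
Steady-state rate R = (F_in − F_out)/L = (453.99 − 81.108) / 288000 m = 1.295e-03 mm/s.
R = 1.295e-03 × 3600 = 4.66 mm/hr.
Over 2.4 h: total = 4.66 × 2.4 = 11.184 ≈ 11 mm.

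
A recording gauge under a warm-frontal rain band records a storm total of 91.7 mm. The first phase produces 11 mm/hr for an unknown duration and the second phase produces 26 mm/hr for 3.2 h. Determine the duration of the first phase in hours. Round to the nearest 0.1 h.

duration ≈ 0.8 h

Known phases: 26 × 3.2 = 83.2 mm.
Remaining depth = 91.7 − 83.2 = 8.5 mm.
Duration = 8.5 / 11 = 0.8 h.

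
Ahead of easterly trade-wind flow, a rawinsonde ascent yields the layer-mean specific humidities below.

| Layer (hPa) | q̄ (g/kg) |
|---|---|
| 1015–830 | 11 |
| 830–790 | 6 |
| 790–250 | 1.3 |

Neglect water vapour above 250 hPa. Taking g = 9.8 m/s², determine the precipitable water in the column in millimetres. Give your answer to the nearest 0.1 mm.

Precipitable water is the column-integrated vapour mass per unit area: PW = (1/g) Σ q̄ Δp, with q in kg/kg and Δp in Pa (1 kg/m² of water = 1 mm).
Layer 1015–830 hPa: Δp = 185 hPa = 18500 Pa, q̄ = 0.011 kg/kg → 0.011 × 18500 / 9.8 = 20.77 mm
Layer 830–790 hPa: Δp = 40 hPa = 4000 Pa, q̄ = 0.006 kg/kg → 0.006 × 4000 / 9.8 = 2.45 mm
Layer 790–250 hPa: Δp = 540 hPa = 54000 Pa, q̄ = 0.0013 kg/kg → 0.0013 × 54000 / 9.8 = 7.16 mm
PW = 20.77 + 2.45 + 7.16 = 30.38 ≈ 30.4 mm.

PW ≈ 30.4 mm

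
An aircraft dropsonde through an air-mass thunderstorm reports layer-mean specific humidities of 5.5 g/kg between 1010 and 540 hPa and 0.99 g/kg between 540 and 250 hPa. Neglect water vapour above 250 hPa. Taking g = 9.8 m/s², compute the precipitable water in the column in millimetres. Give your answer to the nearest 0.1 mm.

Precipitable water is the column-integrated vapour mass per unit area: PW = (1/g) Σ q̄ Δp, with q in kg/kg and Δp in Pa (1 kg/m² of water = 1 mm).
Layer 1010–540 hPa: Δp = 470 hPa = 47000 Pa, q̄ = 0.0055 kg/kg → 0.0055 × 47000 / 9.8 = 26.38 mm
Layer 540–250 hPa: Δp = 290 hPa = 29000 Pa, q̄ = 0.00099 kg/kg → 0.00099 × 29000 / 9.8 = 2.93 mm
PW = 26.38 + 2.93 = 29.31 ≈ 29.3 mm.

PW ≈ 29.3 mm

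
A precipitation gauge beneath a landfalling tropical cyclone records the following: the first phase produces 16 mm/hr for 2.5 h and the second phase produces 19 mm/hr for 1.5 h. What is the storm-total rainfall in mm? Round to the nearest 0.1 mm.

Total = Σ Rᵢ Δtᵢ = 16 × 2.5 + 19 × 1.5
      = 40 + 28.5 = 68.5 mm.

total ≈ 68.5 mm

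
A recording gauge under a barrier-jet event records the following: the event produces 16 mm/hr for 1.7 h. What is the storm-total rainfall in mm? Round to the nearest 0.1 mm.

Total = Σ Rᵢ Δtᵢ = 16 × 1.7
      = 27.2 = 27.2 mm.

total ≈ 27.2 mm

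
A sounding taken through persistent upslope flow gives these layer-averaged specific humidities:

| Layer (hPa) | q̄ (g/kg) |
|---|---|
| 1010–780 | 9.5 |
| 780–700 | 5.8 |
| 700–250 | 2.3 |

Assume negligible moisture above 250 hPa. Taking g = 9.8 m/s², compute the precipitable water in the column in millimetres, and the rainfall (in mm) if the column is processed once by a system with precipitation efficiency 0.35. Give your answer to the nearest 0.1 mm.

Precipitable water is the column-integrated vapour mass per unit area: PW = (1/g) Σ q̄ Δp, with q in kg/kg and Δp in Pa (1 kg/m² of water = 1 mm).
Layer 1010–780 hPa: Δp = 230 hPa = 23000 Pa, q̄ = 0.0095 kg/kg → 0.0095 × 23000 / 9.8 = 22.30 mm
Layer 780–700 hPa: Δp = 80 hPa = 8000 Pa, q̄ = 0.0058 kg/kg → 0.0058 × 8000 / 9.8 = 4.73 mm
Layer 700–250 hPa: Δp = 450 hPa = 45000 Pa, q̄ = 0.0023 kg/kg → 0.0023 × 45000 / 9.8 = 10.56 mm
PW = 22.30 + 4.73 + 10.56 = 37.59 ≈ 37.6 mm.
Rainfall = ε × PW = 0.35 × 37.6 = 13.2 mm.

PW ≈ 37.6 mm; rainfall ≈ 13.2 mm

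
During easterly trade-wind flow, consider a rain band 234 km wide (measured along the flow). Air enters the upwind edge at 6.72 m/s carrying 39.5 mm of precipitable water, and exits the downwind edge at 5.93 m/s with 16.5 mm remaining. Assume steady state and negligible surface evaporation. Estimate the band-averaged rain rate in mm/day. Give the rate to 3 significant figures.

R ≈ 61.9 mm/day

Column moisture flux per unit crosswind length is F = V × PW.
Inflow: F_in = 6.72 × 39.5 = 265.44 mm·m/s
Outflow: F_out = 5.93 × 16.5 = 97.845 mm·m/s
Steady-state rate R = (F_in − F_out)/L = (265.44 − 97.845) / 234000 m = 7.162e-04 mm/s.
R = 7.162e-04 × 3600 × 24 = 61.9 mm/day.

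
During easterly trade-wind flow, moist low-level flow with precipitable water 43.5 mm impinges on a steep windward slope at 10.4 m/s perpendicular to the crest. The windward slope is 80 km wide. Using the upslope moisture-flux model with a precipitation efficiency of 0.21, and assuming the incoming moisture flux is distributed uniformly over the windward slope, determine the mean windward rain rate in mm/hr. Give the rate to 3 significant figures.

Incoming column moisture flux per unit ridge length: F = V × PW = 10.4 × 43.5 = 452.4 mm·m/s.
Spread over the 80 km slope with efficiency ε = 0.21: R = ε·F/W = 0.21 × 452.4 / 80000 m = 1.188e-03 mm/s.
R = 1.188e-03 × 3600 = 4.28 mm/hr.

R ≈ 4.28 mm/hr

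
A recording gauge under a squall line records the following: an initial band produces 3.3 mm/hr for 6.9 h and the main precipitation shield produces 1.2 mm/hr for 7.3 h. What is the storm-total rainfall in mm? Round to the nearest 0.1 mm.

Total = Σ Rᵢ Δtᵢ = 3.3 × 6.9 + 1.2 × 7.3
      = 22.77 + 8.76 = 31.5 mm.

total ≈ 31.5 mm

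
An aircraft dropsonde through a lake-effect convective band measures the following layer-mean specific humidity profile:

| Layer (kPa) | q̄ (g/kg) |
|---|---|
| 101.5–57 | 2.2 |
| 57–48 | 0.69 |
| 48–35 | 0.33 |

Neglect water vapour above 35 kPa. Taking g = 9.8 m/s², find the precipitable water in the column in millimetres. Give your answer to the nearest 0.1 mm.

Precipitable water is the column-integrated vapour mass per unit area: PW = (1/g) Σ q̄ Δp, with q in kg/kg and Δp in Pa (1 kg/m² of water = 1 mm).
Layer 101.5–57 kPa: Δp = 445 hPa = 44500 Pa, q̄ = 0.0022 kg/kg → 0.0022 × 44500 / 9.8 = 9.99 mm
Layer 57–48 kPa: Δp = 90 hPa = 9000 Pa, q̄ = 0.00069 kg/kg → 0.00069 × 9000 / 9.8 = 0.63 mm
Layer 48–35 kPa: Δp = 130 hPa = 13000 Pa, q̄ = 0.00033 kg/kg → 0.00033 × 13000 / 9.8 = 0.44 mm
PW = 9.99 + 0.63 + 0.44 = 11.06 ≈ 11.1 mm.

PW ≈ 11.1 mm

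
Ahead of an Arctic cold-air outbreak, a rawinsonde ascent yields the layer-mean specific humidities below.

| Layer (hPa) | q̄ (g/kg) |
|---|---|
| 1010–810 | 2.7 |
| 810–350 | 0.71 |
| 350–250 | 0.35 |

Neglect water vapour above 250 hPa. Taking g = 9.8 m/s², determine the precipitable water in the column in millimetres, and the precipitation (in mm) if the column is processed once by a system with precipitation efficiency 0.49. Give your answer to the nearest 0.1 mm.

Precipitable water is the column-integrated vapour mass per unit area: PW = (1/g) Σ q̄ Δp, with q in kg/kg and Δp in Pa (1 kg/m² of water = 1 mm).
Layer 1010–810 hPa: Δp = 200 hPa = 20000 Pa, q̄ = 0.0027 kg/kg → 0.0027 × 20000 / 9.8 = 5.51 mm
Layer 810–350 hPa: Δp = 460 hPa = 46000 Pa, q̄ = 0.00071 kg/kg → 0.00071 × 46000 / 9.8 = 3.33 mm
Layer 350–250 hPa: Δp = 100 hPa = 10000 Pa, q̄ = 0.00035 kg/kg → 0.00035 × 10000 / 9.8 = 0.36 mm
PW = 5.51 + 3.33 + 0.36 = 9.20 ≈ 9.2 mm.
Precipitation = ε × PW = 0.49 × 9.2 = 4.5 mm.

PW ≈ 9.2 mm; precipitation ≈ 4.5 mm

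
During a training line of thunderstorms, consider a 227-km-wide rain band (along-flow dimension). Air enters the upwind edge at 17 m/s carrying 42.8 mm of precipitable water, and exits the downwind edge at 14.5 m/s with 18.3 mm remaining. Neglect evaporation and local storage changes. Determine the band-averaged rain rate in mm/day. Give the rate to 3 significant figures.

Column moisture flux per unit crosswind length is F = V × PW.
Inflow: F_in = 17 × 42.8 = 727.6 mm·m/s
Outflow: F_out = 14.5 × 18.3 = 265.35 mm·m/s
Steady-state rate R = (F_in − F_out)/L = (727.6 − 265.35) / 227000 m = 2.036e-03 mm/s.
R = 2.036e-03 × 3600 × 24 = 176 mm/day.

R ≈ 176 mm/day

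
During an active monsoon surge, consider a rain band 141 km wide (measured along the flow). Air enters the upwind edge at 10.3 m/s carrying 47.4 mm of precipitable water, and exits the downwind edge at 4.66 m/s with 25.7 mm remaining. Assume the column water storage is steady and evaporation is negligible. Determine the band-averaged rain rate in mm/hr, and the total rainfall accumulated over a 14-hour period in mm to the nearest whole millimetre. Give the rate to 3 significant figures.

R ≈ 9.41 mm/hr; total ≈ 132 mm

Column moisture flux per unit crosswind length is F = V × PW.
Inflow: F_in = 10.3 × 47.4 = 488.22 mm·m/s
Outflow: F_out = 4.66 × 25.7 = 119.762 mm·m/s
Steady-state rate R = (F_in − F_out)/L = (488.22 − 119.762) / 141000 m = 2.613e-03 mm/s.
R = 2.613e-03 × 3600 = 9.41 mm/hr.
Over 14 h: total = 9.41 × 14 = 131.74 ≈ 132 mm.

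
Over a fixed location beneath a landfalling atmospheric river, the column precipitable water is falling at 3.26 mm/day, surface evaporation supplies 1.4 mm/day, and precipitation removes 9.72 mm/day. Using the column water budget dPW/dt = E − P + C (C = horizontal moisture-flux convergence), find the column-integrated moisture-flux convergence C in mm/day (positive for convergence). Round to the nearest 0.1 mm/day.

C ≈ 5.1 mm/day

dPW/dt = -3.26 mm/day.
C = dPW/dt − E + P = (-3.26) − 1.4 + 9.72 = 5.1 mm/day.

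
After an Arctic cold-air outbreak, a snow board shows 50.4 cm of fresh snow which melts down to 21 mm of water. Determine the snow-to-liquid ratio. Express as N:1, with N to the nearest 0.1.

Ratio = snow depth / SWE = 504 mm / 21 mm = 24.0, i.e. 24.0:1.

ratio ≈ 24.0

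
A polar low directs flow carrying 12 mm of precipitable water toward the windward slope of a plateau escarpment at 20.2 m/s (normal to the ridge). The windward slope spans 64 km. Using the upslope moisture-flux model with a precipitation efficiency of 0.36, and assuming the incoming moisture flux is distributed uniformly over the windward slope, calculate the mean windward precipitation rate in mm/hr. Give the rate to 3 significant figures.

Incoming column moisture flux per unit ridge length: F = V × PW = 20.2 × 12 = 242.4 mm·m/s.
Spread over the 64 km slope with efficiency ε = 0.36: R = ε·F/W = 0.36 × 242.4 / 64000 m = 1.363e-03 mm/s.
R = 1.363e-03 × 3600 = 4.91 mm/hr.

R ≈ 4.91 mm/hr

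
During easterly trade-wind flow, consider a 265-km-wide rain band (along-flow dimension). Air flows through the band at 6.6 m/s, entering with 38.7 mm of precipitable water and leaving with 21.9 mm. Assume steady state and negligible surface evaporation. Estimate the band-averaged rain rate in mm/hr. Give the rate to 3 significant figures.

R ≈ 1.51 mm/hr

Column moisture flux per unit crosswind length is F = V × PW.
Inflow: F_in = 6.6 × 38.7 = 255.42 mm·m/s
Outflow: F_out = 6.6 × 21.9 = 144.54 mm·m/s
Steady-state rate R = (F_in − F_out)/L = (255.42 − 144.54) / 265000 m = 4.184e-04 mm/s.
R = 4.184e-04 × 3600 = 1.51 mm/hr.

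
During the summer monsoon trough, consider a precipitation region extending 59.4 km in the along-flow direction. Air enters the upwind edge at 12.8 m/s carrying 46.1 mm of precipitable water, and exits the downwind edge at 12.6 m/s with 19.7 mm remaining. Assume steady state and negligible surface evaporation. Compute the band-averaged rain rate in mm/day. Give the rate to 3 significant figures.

R ≈ 497 mm/day

Column moisture flux per unit crosswind length is F = V × PW.
Inflow: F_in = 12.8 × 46.1 = 590.08 mm·m/s
Outflow: F_out = 12.6 × 19.7 = 248.22 mm·m/s
Steady-state rate R = (F_in − F_out)/L = (590.08 − 248.22) / 59400 m = 5.755e-03 mm/s.
R = 5.755e-03 × 3600 × 24 = 497 mm/day.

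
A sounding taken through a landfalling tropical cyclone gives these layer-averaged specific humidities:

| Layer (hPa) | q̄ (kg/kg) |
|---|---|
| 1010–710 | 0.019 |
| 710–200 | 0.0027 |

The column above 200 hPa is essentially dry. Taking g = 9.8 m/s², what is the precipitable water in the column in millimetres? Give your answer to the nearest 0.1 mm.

Precipitable water is the column-integrated vapour mass per unit area: PW = (1/g) Σ q̄ Δp, with q in kg/kg and Δp in Pa (1 kg/m² of water = 1 mm).
Layer 1010–710 hPa: Δp = 300 hPa = 30000 Pa, q̄ = 0.019 kg/kg → 0.019 × 30000 / 9.8 = 58.16 mm
Layer 710–200 hPa: Δp = 510 hPa = 51000 Pa, q̄ = 0.0027 kg/kg → 0.0027 × 51000 / 9.8 = 14.05 mm
PW = 58.16 + 14.05 = 72.21 ≈ 72.2 mm.

PW ≈ 72.2 mm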